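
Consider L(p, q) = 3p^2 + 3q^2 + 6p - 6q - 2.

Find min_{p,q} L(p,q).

-8

L(p,q) separates as A(p) + B(q) − 2, so its minimum is min A + min B − 2.
A'(p) = 6p + 6 vanishes at p ∈ {-1}; B'(q) = 6q - 6 vanishes at q ∈ {1}.
Local minima of A (where A''>0): A(-1)=-3. Local minima of B: B(1)=-3.
So the global minimum of L is A(-1) + B(1) − 2 = -3 − 3 − 2 = -8, attained at (-1, 1).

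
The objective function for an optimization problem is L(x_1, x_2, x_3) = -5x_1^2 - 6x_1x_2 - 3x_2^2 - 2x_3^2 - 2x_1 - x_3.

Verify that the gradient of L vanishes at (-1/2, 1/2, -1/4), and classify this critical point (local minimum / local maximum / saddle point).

∇L = (-10x_1 - 6x_2 - 2, -6x_1 - 6x_2, -4x_3 - 1); substituting (-1/2, 1/2, -1/4) gives ∇L = (0, 0, 0), so (-1/2, 1/2, -1/4) is indeed a critical point.
The Hessian is constant: H = [[-10, -6, 0], [-6, -6, 0], [0, 0, -4]].
Leading principal minors: Δ₁ = -10, Δ₂ = 24, Δ₃ = -96.
The minors alternate sign starting negative (−, +, −), so H is negative definite: a local maximum.

local maximum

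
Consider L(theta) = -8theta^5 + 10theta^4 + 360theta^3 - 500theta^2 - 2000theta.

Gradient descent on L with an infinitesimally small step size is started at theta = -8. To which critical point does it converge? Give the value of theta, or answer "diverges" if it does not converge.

-5

L'(theta) = -40(theta - 5)(theta - 2)(theta + 1)(theta + 5), so L'(-8) = -109200.
Gradient descent moves in the -L' direction, i.e. theta is increasing.
The nearest critical point in that direction is theta = -5, where L'' = 11200 > 0 (a local minimum). The iterate converges there.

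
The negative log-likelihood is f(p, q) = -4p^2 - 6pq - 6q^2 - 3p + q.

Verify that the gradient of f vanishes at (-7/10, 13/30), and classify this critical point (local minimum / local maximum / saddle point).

local maximum

∇f = (-8p - 6q - 3, -6p - 12q + 1); substituting (-7/10, 13/30) gives ∇f = (0, 0), so (-7/10, 13/30) is indeed a critical point.
The Hessian of f is constant: H = [[-8, -6], [-6, -12]].
det(H) = (-8)·(-12) − (-6)² = 60.
det(H) > 0 and tr(H) = -20 < 0, so H is negative definite and the point is a local maximum.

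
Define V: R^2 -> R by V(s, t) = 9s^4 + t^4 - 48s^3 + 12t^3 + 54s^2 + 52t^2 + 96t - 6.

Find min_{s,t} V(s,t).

-151

V(s,t) separates as P(s) + Q(t) − 6, so its minimum is min P + min Q − 6.
P'(s) = 36s(s - 3)(s - 1) vanishes at s ∈ {0, 1, 3}; Q'(t) = 4(t + 2)(t + 3)(t + 4) vanishes at t ∈ {-4, -3, -2}.
Local minima of P (where P''>0): P(0)=0, P(3)=-81. Local minima of Q: Q(-4)=-64, Q(-2)=-64.
So the global minimum of V is P(3) + Q(-4) − 6 = -81 − 64 − 6 = -151, attained at (3, -4).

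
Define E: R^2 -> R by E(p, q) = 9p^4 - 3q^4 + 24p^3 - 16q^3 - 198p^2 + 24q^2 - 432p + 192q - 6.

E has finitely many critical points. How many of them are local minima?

E separates as a function of p plus a function of q, so ∇E=0 decouples.
∂E/∂p = 36(p - 3)(p + 1)(p + 4) = 0 at p ∈ {-4, -1, 3}; ∂E/∂q = -12(q - 2)(q + 2)(q + 4) = 0 at q ∈ {-4, -2, 2}.
The Hessian is diagonal: diag(E_pp, E_qq). Second derivatives: E_pp(-4)=756, E_pp(-1)=-432, E_pp(3)=1008; E_qq(-4)=-144, E_qq(-2)=96, E_qq(2)=-288.
Local minima occur where both diagonal entries positive: (-4, -2), (3, -2). Count: 2.

2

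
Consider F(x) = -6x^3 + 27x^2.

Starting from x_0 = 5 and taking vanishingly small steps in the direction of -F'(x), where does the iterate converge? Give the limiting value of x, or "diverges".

diverges

F'(x) = -18x(x - 3), so F'(5) = -180.
Gradient descent moves in the -F' direction, i.e. x is increasing.
There is no critical point above x=5, and F' keeps the same sign, so the iterate runs off to +∞.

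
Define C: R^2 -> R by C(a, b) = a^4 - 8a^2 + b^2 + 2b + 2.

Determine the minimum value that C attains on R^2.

-15

C(a,b) separates as P(a) + Q(b) + 2, so its minimum is min P + min Q + 2.
P'(a) = 4a(a - 2)(a + 2) vanishes at a ∈ {-2, 0, 2}; Q'(b) = 2b + 2 vanishes at b ∈ {-1}.
Local minima of P (where P''>0): P(-2)=-16, P(2)=-16. Local minima of Q: Q(-1)=-1.
So the global minimum of C is P(-2) + Q(-1) + 2 = -16 − 1 + 2 = -15, attained at (-2, -1).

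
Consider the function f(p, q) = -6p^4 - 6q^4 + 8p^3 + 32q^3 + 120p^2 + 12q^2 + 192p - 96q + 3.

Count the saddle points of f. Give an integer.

4

f separates as a function of p plus a function of q, so ∇f=0 decouples.
∂f/∂p = -24(p - 4)(p + 1)(p + 2) = 0 at p ∈ {-2, -1, 4}; ∂f/∂q = -24(q - 4)(q - 1)(q + 1) = 0 at q ∈ {-1, 1, 4}.
The Hessian is diagonal: diag(f_pp, f_qq). Second derivatives: f_pp(-2)=-144, f_pp(-1)=120, f_pp(4)=-720; f_qq(-1)=-240, f_qq(1)=144, f_qq(4)=-360.
Saddle points occur where the two diagonal entries have opposite signs: (-2, 1), (-1, -1), (-1, 4), (4, 1). Count: 4.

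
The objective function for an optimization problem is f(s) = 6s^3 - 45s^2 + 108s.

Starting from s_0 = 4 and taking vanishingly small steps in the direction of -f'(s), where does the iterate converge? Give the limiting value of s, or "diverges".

f'(s) = 18(s - 3)(s - 2), so f'(4) = 36.
Gradient descent moves in the -f' direction, i.e. s is decreasing.
The nearest critical point in that direction is s = 3, where f'' = 18 > 0 (a local minimum). The iterate converges there.

3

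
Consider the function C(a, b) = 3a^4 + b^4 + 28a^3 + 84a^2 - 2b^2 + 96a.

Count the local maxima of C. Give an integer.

C separates as a function of a plus a function of b, so ∇C=0 decouples.
∂C/∂a = 12(a + 1)(a + 2)(a + 4) = 0 at a ∈ {-4, -2, -1}; ∂C/∂b = 4b(b - 1)(b + 1) = 0 at b ∈ {-1, 0, 1}.
The Hessian is diagonal: diag(C_aa, C_bb). Second derivatives: C_aa(-4)=72, C_aa(-2)=-24, C_aa(-1)=36; C_bb(-1)=8, C_bb(0)=-4, C_bb(1)=8.
Local maxima occur where both diagonal entries negative: (-2, 0). Count: 1.

1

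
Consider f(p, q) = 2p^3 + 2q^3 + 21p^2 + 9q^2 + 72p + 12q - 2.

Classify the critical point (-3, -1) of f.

local minimum

The mixed partial ∂²f/∂p∂q is 0, so the Hessian at any point is diag(f_pp, f_qq) = diag(6(2p + 7), 6(2q + 3)).
At (-3, -1): H = diag(6, 6).
Both eigenvalues are positive, so H is positive definite: a local minimum.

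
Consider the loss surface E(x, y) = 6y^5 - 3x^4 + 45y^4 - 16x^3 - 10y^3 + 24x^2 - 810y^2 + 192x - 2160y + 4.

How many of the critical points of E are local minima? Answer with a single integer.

2

E separates as a function of x plus a function of y, so ∇E=0 decouples.
∂E/∂x = -12(x - 2)(x + 2)(x + 4) = 0 at x ∈ {-4, -2, 2}; ∂E/∂y = 30(y - 3)(y + 2)(y + 3)(y + 4) = 0 at y ∈ {-4, -3, -2, 3}.
The Hessian is diagonal: diag(E_xx, E_yy). Second derivatives: E_xx(-4)=-144, E_xx(-2)=96, E_xx(2)=-288; E_yy(-4)=-420, E_yy(-3)=180, E_yy(-2)=-300, E_yy(3)=6300.
Local minima occur where both diagonal entries positive: (-2, -3), (-2, 3). Count: 2.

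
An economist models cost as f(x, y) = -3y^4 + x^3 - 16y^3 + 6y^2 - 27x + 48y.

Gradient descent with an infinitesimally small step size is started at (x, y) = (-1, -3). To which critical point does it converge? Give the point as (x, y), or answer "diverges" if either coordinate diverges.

f is separable, so gradient descent decouples: x follows -∂f/∂x, y follows -∂f/∂y.
∂f/∂x = 3(x - 3)(x + 3); at x=-1 this is -24, so x increases.
∂f/∂y = -12(y - 1)(y + 1)(y + 4); at y=-3 this is -96, so y increases.
x converges to its nearest critical value 3 (a local min of the x-part); y converges to -1. The iterate converges to (3, -1).

(3, -1)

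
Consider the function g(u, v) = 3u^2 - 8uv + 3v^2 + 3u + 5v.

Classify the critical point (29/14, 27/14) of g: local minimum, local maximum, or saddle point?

saddle point

The Hessian of g is constant: H = [[6, -8], [-8, 6]].
det(H) = 6·6 − (-8)² = -28.
Since det(H) < 0, H is indefinite and the critical point is a saddle point.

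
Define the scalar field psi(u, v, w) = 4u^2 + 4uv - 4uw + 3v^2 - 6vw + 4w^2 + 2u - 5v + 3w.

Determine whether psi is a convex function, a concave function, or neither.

convex

psi is quadratic, so its Hessian is the constant matrix H = [[8, 4, -4], [4, 6, -6], [-4, -6, 8]].
Leading principal minors: 8, 32, 64.
All positive ⇒ H ≻ 0 ⇒ convex.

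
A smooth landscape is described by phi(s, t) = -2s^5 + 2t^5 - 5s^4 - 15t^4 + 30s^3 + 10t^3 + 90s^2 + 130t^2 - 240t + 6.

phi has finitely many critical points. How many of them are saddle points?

phi separates as a function of s plus a function of t, so ∇phi=0 decouples.
∂phi/∂s = -10s(s - 3)(s + 2)(s + 3) = 0 at s ∈ {-3, -2, 0, 3}; ∂phi/∂t = 10(t - 4)(t - 3)(t - 1)(t + 2) = 0 at t ∈ {-2, 1, 3, 4}.
The Hessian is diagonal: diag(phi_ss, phi_tt). Second derivatives: phi_ss(-3)=180, phi_ss(-2)=-100, phi_ss(0)=180, phi_ss(3)=-900; phi_tt(-2)=-900, phi_tt(1)=180, phi_tt(3)=-100, phi_tt(4)=180.
Saddle points occur where the two diagonal entries have opposite signs: (-3, -2), (-3, 3), (-2, 1), (-2, 4), (0, -2), (0, 3), (3, 1), (3, 4). Count: 8.

8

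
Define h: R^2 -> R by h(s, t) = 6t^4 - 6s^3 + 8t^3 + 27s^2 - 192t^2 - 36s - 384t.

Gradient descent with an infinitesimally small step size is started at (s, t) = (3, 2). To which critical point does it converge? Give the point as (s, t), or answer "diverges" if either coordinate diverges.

diverges

h is separable, so gradient descent decouples: s follows -∂h/∂s, t follows -∂h/∂t.
∂h/∂s = -18(s - 2)(s - 1); at s=3 this is -36, so s increases.
∂h/∂t = 24(t - 4)(t + 1)(t + 4); at t=2 this is -864, so t increases.
The s-coordinate has no critical point in that direction and runs off to infinity.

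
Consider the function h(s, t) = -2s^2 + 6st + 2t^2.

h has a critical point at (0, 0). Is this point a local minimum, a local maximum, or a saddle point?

The Hessian of h is constant: H = [[-4, 6], [6, 4]].
det(H) = (-4)·4 − 6² = -52.
Since det(H) < 0, H is indefinite and the critical point is a saddle point.

saddle point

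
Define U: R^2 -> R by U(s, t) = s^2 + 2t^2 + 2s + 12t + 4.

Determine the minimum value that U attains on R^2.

-15

U(s,t) separates as P(s) + Q(t) + 4, so its minimum is min P + min Q + 4.
P'(s) = 2s + 2 vanishes at s ∈ {-1}; Q'(t) = 4(t + 3) vanishes at t ∈ {-3}.
Local minima of P (where P''>0): P(-1)=-1. Local minima of Q: Q(-3)=-18.
So the global minimum of U is P(-1) + Q(-3) + 4 = -1 − 18 + 4 = -15, attained at (-1, -3).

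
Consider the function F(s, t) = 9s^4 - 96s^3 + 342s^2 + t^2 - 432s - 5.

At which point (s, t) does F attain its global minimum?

(1, 0)

F(s,t) separates as P(s) + Q(t) − 5, so its minimum is min P + min Q − 5.
P'(s) = 36(s - 4)(s - 3)(s - 1) vanishes at s ∈ {1, 3, 4}; Q'(t) = 2t vanishes at t ∈ {0}.
Local minima of P (where P''>0): P(1)=-177, P(4)=-96. Local minima of Q: Q(0)=0.
So the global minimum of F is P(1) + Q(0) − 5 = -177 + 0 − 5 = -182, attained at (1, 0).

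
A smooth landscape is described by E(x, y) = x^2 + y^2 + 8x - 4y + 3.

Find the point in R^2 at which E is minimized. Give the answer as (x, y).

(-4, 2)

E(x,y) separates as P(x) + Q(y) + 3, so its minimum is min P + min Q + 3.
P'(x) = 2x + 8 vanishes at x ∈ {-4}; Q'(y) = 2y - 4 vanishes at y ∈ {2}.
Local minima of P (where P''>0): P(-4)=-16. Local minima of Q: Q(2)=-4.
So the global minimum of E is P(-4) + Q(2) + 3 = -16 − 4 + 3 = -17, attained at (-4, 2).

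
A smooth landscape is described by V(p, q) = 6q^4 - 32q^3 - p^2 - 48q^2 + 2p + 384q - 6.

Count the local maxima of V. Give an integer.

1

V separates as a function of p plus a function of q, so ∇V=0 decouples.
∂V/∂p = -2(p - 1) = 0 at p ∈ {1}; ∂V/∂q = 24(q - 4)(q - 2)(q + 2) = 0 at q ∈ {-2, 2, 4}.
The Hessian is diagonal: diag(V_pp, V_qq). Second derivatives: V_pp(1)=-2; V_qq(-2)=576, V_qq(2)=-192, V_qq(4)=288.
Local maxima occur where both diagonal entries negative: (1, 2). Count: 1.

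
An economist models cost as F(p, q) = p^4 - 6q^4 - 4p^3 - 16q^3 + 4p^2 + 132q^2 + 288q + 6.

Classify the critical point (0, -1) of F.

local minimum

The mixed partial ∂²F/∂p∂q is 0, so the Hessian at any point is diag(F_pp, F_qq) = diag(4(3p^2 - 6p + 2), 24(-3q^2 - 4q + 11)).
At (0, -1): H = diag(8, 288).
Both eigenvalues are positive, so H is positive definite: a local minimum.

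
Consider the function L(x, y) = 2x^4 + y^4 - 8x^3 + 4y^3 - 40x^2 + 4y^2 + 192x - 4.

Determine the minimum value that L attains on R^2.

L(x,y) separates as P(x) + Q(y) − 4, so its minimum is min P + min Q − 4.
P'(x) = 8(x - 4)(x - 2)(x + 3) vanishes at x ∈ {-3, 2, 4}; Q'(y) = 4y(y + 1)(y + 2) vanishes at y ∈ {-2, -1, 0}.
Local minima of P (where P''>0): P(-3)=-558, P(4)=128. Local minima of Q: Q(-2)=0, Q(0)=0.
So the global minimum of L is P(-3) + Q(-2) − 4 = -558 + 0 − 4 = -562, attained at (-3, -2).

-562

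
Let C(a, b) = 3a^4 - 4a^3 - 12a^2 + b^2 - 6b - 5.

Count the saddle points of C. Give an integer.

C separates as a function of a plus a function of b, so ∇C=0 decouples.
∂C/∂a = 12a(a - 2)(a + 1) = 0 at a ∈ {-1, 0, 2}; ∂C/∂b = 2(b - 3) = 0 at b ∈ {3}.
The Hessian is diagonal: diag(C_aa, C_bb). Second derivatives: C_aa(-1)=36, C_aa(0)=-24, C_aa(2)=72; C_bb(3)=2.
Saddle points occur where the two diagonal entries have opposite signs: (0, 3). Count: 1.

1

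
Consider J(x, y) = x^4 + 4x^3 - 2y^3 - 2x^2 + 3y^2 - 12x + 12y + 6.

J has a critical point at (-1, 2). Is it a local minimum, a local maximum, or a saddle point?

The mixed partial ∂²J/∂x∂y is 0, so the Hessian at any point is diag(J_xx, J_yy) = diag(4(3x^2 + 6x - 1), 6(-2y + 1)).
At (-1, 2): H = diag(-16, -18).
Both eigenvalues are negative, so H is negative definite: a local maximum.

local maximum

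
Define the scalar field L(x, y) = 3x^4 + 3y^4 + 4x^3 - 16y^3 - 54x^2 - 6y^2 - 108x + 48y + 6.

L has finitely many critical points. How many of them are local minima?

4

L separates as a function of x plus a function of y, so ∇L=0 decouples.
∂L/∂x = 12(x - 3)(x + 1)(x + 3) = 0 at x ∈ {-3, -1, 3}; ∂L/∂y = 12(y - 4)(y - 1)(y + 1) = 0 at y ∈ {-1, 1, 4}.
The Hessian is diagonal: diag(L_xx, L_yy). Second derivatives: L_xx(-3)=144, L_xx(-1)=-96, L_xx(3)=288; L_yy(-1)=120, L_yy(1)=-72, L_yy(4)=180.
Local minima occur where both diagonal entries positive: (-3, -1), (-3, 4), (3, -1), (3, 4). Count: 4.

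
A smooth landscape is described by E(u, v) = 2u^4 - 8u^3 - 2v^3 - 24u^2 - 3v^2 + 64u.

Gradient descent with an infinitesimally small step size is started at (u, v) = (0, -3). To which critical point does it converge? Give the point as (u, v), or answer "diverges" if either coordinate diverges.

(-2, -1)

E is separable, so gradient descent decouples: u follows -∂E/∂u, v follows -∂E/∂v.
∂E/∂u = 8(u - 4)(u - 1)(u + 2); at u=0 this is 64, so u decreases.
∂E/∂v = -6v(v + 1); at v=-3 this is -36, so v increases.
u converges to its nearest critical value -2 (a local min of the u-part); v converges to -1. The iterate converges to (-2, -1).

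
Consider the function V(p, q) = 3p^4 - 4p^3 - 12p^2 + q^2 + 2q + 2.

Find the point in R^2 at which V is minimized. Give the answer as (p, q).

(2, -1)

V(p,q) separates as A(p) + B(q) + 2, so its minimum is min A + min B + 2.
A'(p) = 12p(p - 2)(p + 1) vanishes at p ∈ {-1, 0, 2}; B'(q) = 2q + 2 vanishes at q ∈ {-1}.
Local minima of A (where A''>0): A(-1)=-5, A(2)=-32. Local minima of B: B(-1)=-1.
So the global minimum of V is A(2) + B(-1) + 2 = -32 − 1 + 2 = -31, attained at (2, -1).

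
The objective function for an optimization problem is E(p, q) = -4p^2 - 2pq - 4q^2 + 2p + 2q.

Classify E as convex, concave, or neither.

E is quadratic, so its Hessian is the constant matrix H = [[-8, -2], [-2, -8]].
det(H) = 60, tr(H) = -16.
det(H) > 0 and tr(H) < 0, so H is negative definite everywhere: concave.

concave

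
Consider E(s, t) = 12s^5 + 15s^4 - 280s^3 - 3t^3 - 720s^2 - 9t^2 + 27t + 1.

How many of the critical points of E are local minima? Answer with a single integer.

E separates as a function of s plus a function of t, so ∇E=0 decouples.
∂E/∂s = 60s(s - 4)(s + 2)(s + 3) = 0 at s ∈ {-3, -2, 0, 4}; ∂E/∂t = -9(t - 1)(t + 3) = 0 at t ∈ {-3, 1}.
The Hessian is diagonal: diag(E_ss, E_tt). Second derivatives: E_ss(-3)=-1260, E_ss(-2)=720, E_ss(0)=-1440, E_ss(4)=10080; E_tt(-3)=36, E_tt(1)=-36.
Local minima occur where both diagonal entries positive: (-2, -3), (4, -3). Count: 2.

2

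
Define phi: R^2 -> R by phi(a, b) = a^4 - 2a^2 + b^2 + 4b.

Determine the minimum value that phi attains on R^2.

-5

phi(a,b) separates as P(a) + Q(b), so its minimum is min P + min Q.
P'(a) = 4a(a - 1)(a + 1) vanishes at a ∈ {-1, 0, 1}; Q'(b) = 2b + 4 vanishes at b ∈ {-2}.
Local minima of P (where P''>0): P(-1)=-1, P(1)=-1. Local minima of Q: Q(-2)=-4.
So the global minimum of phi is P(-1) + Q(-2) = -1 − 4 = -5, attained at (-1, -2).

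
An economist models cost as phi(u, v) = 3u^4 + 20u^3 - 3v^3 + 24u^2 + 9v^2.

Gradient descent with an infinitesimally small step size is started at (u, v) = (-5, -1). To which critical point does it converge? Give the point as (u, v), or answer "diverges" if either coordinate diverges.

phi is separable, so gradient descent decouples: u follows -∂phi/∂u, v follows -∂phi/∂v.
∂phi/∂u = 12u(u + 1)(u + 4); at u=-5 this is -240, so u increases.
∂phi/∂v = -9v(v - 2); at v=-1 this is -27, so v increases.
u converges to its nearest critical value -4 (a local min of the u-part); v converges to 0. The iterate converges to (-4, 0).

(-4, 0)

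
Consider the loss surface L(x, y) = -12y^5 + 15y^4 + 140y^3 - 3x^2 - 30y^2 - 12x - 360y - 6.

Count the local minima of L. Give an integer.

L separates as a function of x plus a function of y, so ∇L=0 decouples.
∂L/∂x = -6(x + 2) = 0 at x ∈ {-2}; ∂L/∂y = -60(y - 3)(y - 1)(y + 1)(y + 2) = 0 at y ∈ {-2, -1, 1, 3}.
The Hessian is diagonal: diag(L_xx, L_yy). Second derivatives: L_xx(-2)=-6; L_yy(-2)=900, L_yy(-1)=-480, L_yy(1)=720, L_yy(3)=-2400.
Local minima occur where both diagonal entries positive: none. Count: 0.

0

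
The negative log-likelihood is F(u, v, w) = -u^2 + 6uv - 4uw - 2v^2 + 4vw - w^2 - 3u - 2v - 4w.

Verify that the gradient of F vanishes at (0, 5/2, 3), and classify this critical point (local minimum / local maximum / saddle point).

∇F = (-2u + 6v - 4w - 3, 6u - 4v + 4w - 2, -4u + 4v - 2w - 4); substituting (0, 5/2, 3) gives ∇F = (0, 0, 0), so (0, 5/2, 3) is indeed a critical point.
The Hessian is constant: H = [[-2, 6, -4], [6, -4, 4], [-4, 4, -2]].
Leading principal minors: Δ₁ = -2, Δ₂ = -28, Δ₃ = -40.
The minors fit neither the all-positive nor the alternating-sign pattern, so H is indefinite: a saddle point.

saddle point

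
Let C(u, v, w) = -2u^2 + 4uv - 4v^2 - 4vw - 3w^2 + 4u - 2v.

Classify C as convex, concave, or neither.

concave

C is quadratic, so its Hessian is the constant matrix H = [[-4, 4, 0], [4, -8, -4], [0, -4, -6]].
Leading principal minors: -4, 16, -32.
Signs alternate −, +, − ⇒ H ≺ 0 ⇒ concave.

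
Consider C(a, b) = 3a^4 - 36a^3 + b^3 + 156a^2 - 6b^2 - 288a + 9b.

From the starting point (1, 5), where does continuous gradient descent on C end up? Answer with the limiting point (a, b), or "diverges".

(2, 3)

C is separable, so gradient descent decouples: a follows -∂C/∂a, b follows -∂C/∂b.
∂C/∂a = 12(a - 4)(a - 3)(a - 2); at a=1 this is -72, so a increases.
∂C/∂b = 3(b - 3)(b - 1); at b=5 this is 24, so b decreases.
a converges to its nearest critical value 2 (a local min of the a-part); b converges to 3. The iterate converges to (2, 3).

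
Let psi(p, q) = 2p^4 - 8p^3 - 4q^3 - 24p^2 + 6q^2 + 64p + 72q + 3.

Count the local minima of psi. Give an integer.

2

psi separates as a function of p plus a function of q, so ∇psi=0 decouples.
∂psi/∂p = 8(p - 4)(p - 1)(p + 2) = 0 at p ∈ {-2, 1, 4}; ∂psi/∂q = -12(q - 3)(q + 2) = 0 at q ∈ {-2, 3}.
The Hessian is diagonal: diag(psi_pp, psi_qq). Second derivatives: psi_pp(-2)=144, psi_pp(1)=-72, psi_pp(4)=144; psi_qq(-2)=60, psi_qq(3)=-60.
Local minima occur where both diagonal entries positive: (-2, -2), (4, -2). Count: 2.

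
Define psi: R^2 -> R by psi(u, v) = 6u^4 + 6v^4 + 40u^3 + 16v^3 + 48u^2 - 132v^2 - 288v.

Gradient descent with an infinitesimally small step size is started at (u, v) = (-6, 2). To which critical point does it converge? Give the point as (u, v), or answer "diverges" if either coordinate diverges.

(-4, 3)

psi is separable, so gradient descent decouples: u follows -∂psi/∂u, v follows -∂psi/∂v.
∂psi/∂u = 24u(u + 1)(u + 4); at u=-6 this is -1440, so u increases.
∂psi/∂v = 24(v - 3)(v + 1)(v + 4); at v=2 this is -432, so v increases.
u converges to its nearest critical value -4 (a local min of the u-part); v converges to 3. The iterate converges to (-4, 3).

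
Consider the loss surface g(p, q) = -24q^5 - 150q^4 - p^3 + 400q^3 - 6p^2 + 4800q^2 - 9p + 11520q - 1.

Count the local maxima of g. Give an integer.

g separates as a function of p plus a function of q, so ∇g=0 decouples.
∂g/∂p = -3(p + 1)(p + 3) = 0 at p ∈ {-3, -1}; ∂g/∂q = -120(q - 4)(q + 2)(q + 3)(q + 4) = 0 at q ∈ {-4, -3, -2, 4}.
The Hessian is diagonal: diag(g_pp, g_qq). Second derivatives: g_pp(-3)=6, g_pp(-1)=-6; g_qq(-4)=1920, g_qq(-3)=-840, g_qq(-2)=1440, g_qq(4)=-40320.
Local maxima occur where both diagonal entries negative: (-1, -3), (-1, 4). Count: 2.

2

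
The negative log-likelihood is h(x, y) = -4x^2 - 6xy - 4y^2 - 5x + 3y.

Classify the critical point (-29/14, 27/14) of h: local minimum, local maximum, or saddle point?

local maximum

The Hessian of h is constant: H = [[-8, -6], [-6, -8]].
det(H) = (-8)·(-8) − (-6)² = 28.
det(H) > 0 and tr(H) = -16 < 0, so H is negative definite and the point is a local maximum.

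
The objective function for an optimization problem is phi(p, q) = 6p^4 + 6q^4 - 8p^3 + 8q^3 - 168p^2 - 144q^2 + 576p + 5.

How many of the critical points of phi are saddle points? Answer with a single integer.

phi separates as a function of p plus a function of q, so ∇phi=0 decouples.
∂phi/∂p = 24(p - 3)(p - 2)(p + 4) = 0 at p ∈ {-4, 2, 3}; ∂phi/∂q = 24q(q - 3)(q + 4) = 0 at q ∈ {-4, 0, 3}.
The Hessian is diagonal: diag(phi_pp, phi_qq). Second derivatives: phi_pp(-4)=1008, phi_pp(2)=-144, phi_pp(3)=168; phi_qq(-4)=672, phi_qq(0)=-288, phi_qq(3)=504.
Saddle points occur where the two diagonal entries have opposite signs: (-4, 0), (2, -4), (2, 3), (3, 0). Count: 4.

4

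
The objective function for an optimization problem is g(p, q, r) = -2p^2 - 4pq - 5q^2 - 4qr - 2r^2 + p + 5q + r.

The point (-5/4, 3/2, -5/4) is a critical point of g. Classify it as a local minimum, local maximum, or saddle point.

local maximum

The Hessian is constant: H = [[-4, -4, 0], [-4, -10, -4], [0, -4, -4]].
Leading principal minors: Δ₁ = -4, Δ₂ = 24, Δ₃ = -32.
The minors alternate sign starting negative (−, +, −), so H is negative definite: a local maximum.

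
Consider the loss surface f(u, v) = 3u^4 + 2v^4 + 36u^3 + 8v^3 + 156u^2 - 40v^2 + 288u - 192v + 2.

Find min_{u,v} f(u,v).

f(u,v) separates as P(u) + Q(v) + 2, so its minimum is min P + min Q + 2.
P'(u) = 12(u + 2)(u + 3)(u + 4) vanishes at u ∈ {-4, -3, -2}; Q'(v) = 8(v - 3)(v + 2)(v + 4) vanishes at v ∈ {-4, -2, 3}.
Local minima of P (where P''>0): P(-4)=-192, P(-2)=-192. Local minima of Q: Q(-4)=128, Q(3)=-558.
So the global minimum of f is P(-4) + Q(3) + 2 = -192 − 558 + 2 = -748, attained at (-4, 3).

-748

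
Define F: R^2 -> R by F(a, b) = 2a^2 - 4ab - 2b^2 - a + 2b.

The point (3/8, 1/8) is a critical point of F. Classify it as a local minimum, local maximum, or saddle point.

saddle point

The Hessian of F is constant: H = [[4, -4], [-4, -4]].
det(H) = 4·(-4) − (-4)² = -32.
Since det(H) < 0, H is indefinite and the critical point is a saddle point.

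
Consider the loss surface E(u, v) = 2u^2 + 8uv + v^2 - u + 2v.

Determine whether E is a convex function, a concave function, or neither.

E is quadratic, so its Hessian is the constant matrix H = [[4, 8], [8, 2]].
det(H) = -56, tr(H) = 6.
det(H) < 0, so H is indefinite: neither convex nor concave.

neither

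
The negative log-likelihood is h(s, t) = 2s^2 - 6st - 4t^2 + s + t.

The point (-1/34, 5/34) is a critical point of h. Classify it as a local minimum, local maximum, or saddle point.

The Hessian of h is constant: H = [[4, -6], [-6, -8]].
det(H) = 4·(-8) − (-6)² = -68.
Since det(H) < 0, H is indefinite and the critical point is a saddle point.

saddle point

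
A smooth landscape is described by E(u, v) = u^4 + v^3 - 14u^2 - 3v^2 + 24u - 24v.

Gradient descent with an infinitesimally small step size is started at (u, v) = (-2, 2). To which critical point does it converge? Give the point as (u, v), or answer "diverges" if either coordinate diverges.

E is separable, so gradient descent decouples: u follows -∂E/∂u, v follows -∂E/∂v.
∂E/∂u = 4(u - 2)(u - 1)(u + 3); at u=-2 this is 48, so u decreases.
∂E/∂v = 3(v - 4)(v + 2); at v=2 this is -24, so v increases.
u converges to its nearest critical value -3 (a local min of the u-part); v converges to 4. The iterate converges to (-3, 4).

(-3, 4)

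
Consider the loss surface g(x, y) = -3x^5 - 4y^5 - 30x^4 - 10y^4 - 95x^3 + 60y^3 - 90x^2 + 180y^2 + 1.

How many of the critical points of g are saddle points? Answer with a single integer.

g separates as a function of x plus a function of y, so ∇g=0 decouples.
∂g/∂x = -15x(x + 1)(x + 3)(x + 4) = 0 at x ∈ {-4, -3, -1, 0}; ∂g/∂y = -20y(y - 3)(y + 2)(y + 3) = 0 at y ∈ {-3, -2, 0, 3}.
The Hessian is diagonal: diag(g_xx, g_yy). Second derivatives: g_xx(-4)=180, g_xx(-3)=-90, g_xx(-1)=90, g_xx(0)=-180; g_yy(-3)=360, g_yy(-2)=-200, g_yy(0)=360, g_yy(3)=-1800.
Saddle points occur where the two diagonal entries have opposite signs: (-4, -2), (-4, 3), (-3, -3), (-3, 0), (-1, -2), (-1, 3), (0, -3), (0, 0). Count: 8.

8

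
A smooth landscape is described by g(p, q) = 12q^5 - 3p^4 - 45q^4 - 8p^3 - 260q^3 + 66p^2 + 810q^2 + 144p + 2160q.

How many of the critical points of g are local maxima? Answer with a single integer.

g separates as a function of p plus a function of q, so ∇g=0 decouples.
∂g/∂p = -12(p - 3)(p + 1)(p + 4) = 0 at p ∈ {-4, -1, 3}; ∂g/∂q = 60(q - 4)(q - 3)(q + 1)(q + 3) = 0 at q ∈ {-3, -1, 3, 4}.
The Hessian is diagonal: diag(g_pp, g_qq). Second derivatives: g_pp(-4)=-252, g_pp(-1)=144, g_pp(3)=-336; g_qq(-3)=-5040, g_qq(-1)=2400, g_qq(3)=-1440, g_qq(4)=2100.
Local maxima occur where both diagonal entries negative: (-4, -3), (-4, 3), (3, -3), (3, 3). Count: 4.

4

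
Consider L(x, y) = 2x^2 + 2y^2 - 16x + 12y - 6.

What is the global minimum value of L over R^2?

L(x,y) separates as P(x) + Q(y) − 6, so its minimum is min P + min Q − 6.
P'(x) = 4x - 16 vanishes at x ∈ {4}; Q'(y) = 4y + 12 vanishes at y ∈ {-3}.
Local minima of P (where P''>0): P(4)=-32. Local minima of Q: Q(-3)=-18.
So the global minimum of L is P(4) + Q(-3) − 6 = -32 − 18 − 6 = -56, attained at (4, -3).

-56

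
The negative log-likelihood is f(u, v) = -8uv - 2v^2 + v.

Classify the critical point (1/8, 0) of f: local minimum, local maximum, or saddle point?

saddle point

The Hessian of f is constant: H = [[0, -8], [-8, -4]].
det(H) = 0·(-4) − (-8)² = -64.
Since det(H) < 0, H is indefinite and the critical point is a saddle point.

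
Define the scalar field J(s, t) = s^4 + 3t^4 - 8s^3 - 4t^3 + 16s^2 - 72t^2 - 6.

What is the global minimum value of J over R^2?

J(s,t) separates as P(s) + Q(t) − 6, so its minimum is min P + min Q − 6.
P'(s) = 4s(s - 4)(s - 2) vanishes at s ∈ {0, 2, 4}; Q'(t) = 12t(t - 4)(t + 3) vanishes at t ∈ {-3, 0, 4}.
Local minima of P (where P''>0): P(0)=0, P(4)=0. Local minima of Q: Q(-3)=-297, Q(4)=-640.
So the global minimum of J is P(0) + Q(4) − 6 = 0 − 640 − 6 = -646, attained at (0, 4).

-646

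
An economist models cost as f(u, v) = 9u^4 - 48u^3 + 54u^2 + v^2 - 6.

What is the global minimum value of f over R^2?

f(u,v) separates as P(u) + Q(v) − 6, so its minimum is min P + min Q − 6.
P'(u) = 36u(u - 3)(u - 1) vanishes at u ∈ {0, 1, 3}; Q'(v) = 2v vanishes at v ∈ {0}.
Local minima of P (where P''>0): P(0)=0, P(3)=-81. Local minima of Q: Q(0)=0.
So the global minimum of f is P(3) + Q(0) − 6 = -81 + 0 − 6 = -87, attained at (3, 0).

-87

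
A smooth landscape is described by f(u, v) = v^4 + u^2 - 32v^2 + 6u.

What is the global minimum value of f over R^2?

f(u,v) separates as P(u) + Q(v), so its minimum is min P + min Q.
P'(u) = 2u + 6 vanishes at u ∈ {-3}; Q'(v) = 4v(v - 4)(v + 4) vanishes at v ∈ {-4, 0, 4}.
Local minima of P (where P''>0): P(-3)=-9. Local minima of Q: Q(-4)=-256, Q(4)=-256.
So the global minimum of f is P(-3) + Q(-4) = -9 − 256 = -265, attained at (-3, -4).

-265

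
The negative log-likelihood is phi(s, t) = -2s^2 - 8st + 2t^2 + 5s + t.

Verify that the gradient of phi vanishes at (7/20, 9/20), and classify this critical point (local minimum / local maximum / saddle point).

∇phi = (-4s - 8t + 5, -8s + 4t + 1); substituting (7/20, 9/20) gives ∇phi = (0, 0), so (7/20, 9/20) is indeed a critical point.
The Hessian of phi is constant: H = [[-4, -8], [-8, 4]].
det(H) = (-4)·4 − (-8)² = -80.
Since det(H) < 0, H is indefinite and the critical point is a saddle point.

saddle point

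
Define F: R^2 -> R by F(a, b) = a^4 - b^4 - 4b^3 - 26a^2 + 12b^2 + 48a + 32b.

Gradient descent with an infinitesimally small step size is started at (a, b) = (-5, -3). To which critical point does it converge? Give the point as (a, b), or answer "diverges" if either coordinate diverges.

F is separable, so gradient descent decouples: a follows -∂F/∂a, b follows -∂F/∂b.
∂F/∂a = 4(a - 3)(a - 1)(a + 4); at a=-5 this is -192, so a increases.
∂F/∂b = -4(b - 2)(b + 1)(b + 4); at b=-3 this is -40, so b increases.
a converges to its nearest critical value -4 (a local min of the a-part); b converges to -1. The iterate converges to (-4, -1).

(-4, -1)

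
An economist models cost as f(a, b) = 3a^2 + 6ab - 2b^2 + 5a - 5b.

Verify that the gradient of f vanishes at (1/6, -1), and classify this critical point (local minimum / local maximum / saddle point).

saddle point

∇f = (6a + 6b + 5, 6a - 4b - 5); substituting (1/6, -1) gives ∇f = (0, 0), so (1/6, -1) is indeed a critical point.
The Hessian of f is constant: H = [[6, 6], [6, -4]].
det(H) = 6·(-4) − 6² = -60.
Since det(H) < 0, H is indefinite and the critical point is a saddle point.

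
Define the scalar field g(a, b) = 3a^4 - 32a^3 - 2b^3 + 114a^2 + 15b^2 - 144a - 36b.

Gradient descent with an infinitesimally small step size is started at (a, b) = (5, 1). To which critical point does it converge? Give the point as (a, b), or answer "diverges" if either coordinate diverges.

(4, 2)

g is separable, so gradient descent decouples: a follows -∂g/∂a, b follows -∂g/∂b.
∂g/∂a = 12(a - 4)(a - 3)(a - 1); at a=5 this is 96, so a decreases.
∂g/∂b = -6(b - 3)(b - 2); at b=1 this is -12, so b increases.
a converges to its nearest critical value 4 (a local min of the a-part); b converges to 2. The iterate converges to (4, 2).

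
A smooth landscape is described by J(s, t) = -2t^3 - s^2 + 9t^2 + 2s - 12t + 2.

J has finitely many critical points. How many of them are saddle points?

1

J separates as a function of s plus a function of t, so ∇J=0 decouples.
∂J/∂s = -2(s - 1) = 0 at s ∈ {1}; ∂J/∂t = -6(t - 2)(t - 1) = 0 at t ∈ {1, 2}.
The Hessian is diagonal: diag(J_ss, J_tt). Second derivatives: J_ss(1)=-2; J_tt(1)=6, J_tt(2)=-6.
Saddle points occur where the two diagonal entries have opposite signs: (1, 1). Count: 1.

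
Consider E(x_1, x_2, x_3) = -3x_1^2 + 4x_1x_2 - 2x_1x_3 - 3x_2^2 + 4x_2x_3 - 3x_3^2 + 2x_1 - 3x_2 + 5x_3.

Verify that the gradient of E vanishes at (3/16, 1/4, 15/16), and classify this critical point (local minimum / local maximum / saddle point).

local maximum

∇E = (-6x_1 + 4x_2 - 2x_3 + 2, 4x_1 - 6x_2 + 4x_3 - 3, -2x_1 + 4x_2 - 6x_3 + 5); substituting (3/16, 1/4, 15/16) gives ∇E = (0, 0, 0), so (3/16, 1/4, 15/16) is indeed a critical point.
The Hessian is constant: H = [[-6, 4, -2], [4, -6, 4], [-2, 4, -6]].
Leading principal minors: Δ₁ = -6, Δ₂ = 20, Δ₃ = -64.
The minors alternate sign starting negative (−, +, −), so H is negative definite: a local maximum.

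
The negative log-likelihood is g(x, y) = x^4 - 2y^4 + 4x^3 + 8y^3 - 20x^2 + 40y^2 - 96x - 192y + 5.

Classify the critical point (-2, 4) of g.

The mixed partial ∂²g/∂x∂y is 0, so the Hessian at any point is diag(g_xx, g_yy) = diag(4(3x^2 + 6x - 10), 8(-3y^2 + 6y + 10)).
At (-2, 4): H = diag(-40, -112).
Both eigenvalues are negative, so H is negative definite: a local maximum.

local maximum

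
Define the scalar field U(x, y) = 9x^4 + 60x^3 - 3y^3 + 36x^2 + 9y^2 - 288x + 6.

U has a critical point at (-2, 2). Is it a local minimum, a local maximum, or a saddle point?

local maximum

The mixed partial ∂²U/∂x∂y is 0, so the Hessian at any point is diag(U_xx, U_yy) = diag(36(3x^2 + 10x + 2), 18(-y + 1)).
At (-2, 2): H = diag(-216, -18).
Both eigenvalues are negative, so H is negative definite: a local maximum.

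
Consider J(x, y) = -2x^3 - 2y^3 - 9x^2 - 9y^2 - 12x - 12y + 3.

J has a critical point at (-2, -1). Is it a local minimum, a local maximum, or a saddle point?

saddle point

The mixed partial ∂²J/∂x∂y is 0, so the Hessian at any point is diag(J_xx, J_yy) = diag(-6(2x + 3), -6(2y + 3)).
At (-2, -1): H = diag(6, -6).
The eigenvalues have opposite signs, so H is indefinite: a saddle point.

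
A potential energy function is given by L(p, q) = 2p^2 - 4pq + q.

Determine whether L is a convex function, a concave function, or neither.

L is quadratic, so its Hessian is the constant matrix H = [[4, -4], [-4, 0]].
det(H) = -16, tr(H) = 4.
det(H) < 0, so H is indefinite: neither convex nor concave.

neither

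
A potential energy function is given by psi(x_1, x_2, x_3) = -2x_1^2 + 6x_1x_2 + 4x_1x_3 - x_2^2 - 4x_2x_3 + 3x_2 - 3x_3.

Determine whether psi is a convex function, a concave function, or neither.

neither

psi is quadratic, so its Hessian is the constant matrix H = [[-4, 6, 4], [6, -2, -4], [4, -4, 0]].
Leading principal minors: -4, -28, -96.
Neither pattern holds ⇒ H is indefinite ⇒ neither convex nor concave.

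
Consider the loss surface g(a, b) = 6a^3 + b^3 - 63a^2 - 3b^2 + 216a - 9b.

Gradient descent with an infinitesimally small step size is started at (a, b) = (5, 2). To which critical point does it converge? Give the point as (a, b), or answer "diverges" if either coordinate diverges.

(4, 3)

g is separable, so gradient descent decouples: a follows -∂g/∂a, b follows -∂g/∂b.
∂g/∂a = 18(a - 4)(a - 3); at a=5 this is 36, so a decreases.
∂g/∂b = 3(b - 3)(b + 1); at b=2 this is -9, so b increases.
a converges to its nearest critical value 4 (a local min of the a-part); b converges to 3. The iterate converges to (4, 3).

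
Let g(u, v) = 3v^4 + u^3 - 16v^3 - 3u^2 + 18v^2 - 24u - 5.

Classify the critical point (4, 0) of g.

The mixed partial ∂²g/∂u∂v is 0, so the Hessian at any point is diag(g_uu, g_vv) = diag(6(u - 1), 12(3v^2 - 8v + 3)).
At (4, 0): H = diag(18, 36).
Both eigenvalues are positive, so H is positive definite: a local minimum.

local minimum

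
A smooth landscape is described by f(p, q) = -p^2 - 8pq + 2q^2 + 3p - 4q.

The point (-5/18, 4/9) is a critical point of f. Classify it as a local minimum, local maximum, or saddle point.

saddle point

The Hessian of f is constant: H = [[-2, -8], [-8, 4]].
det(H) = (-2)·4 − (-8)² = -72.
Since det(H) < 0, H is indefinite and the critical point is a saddle point.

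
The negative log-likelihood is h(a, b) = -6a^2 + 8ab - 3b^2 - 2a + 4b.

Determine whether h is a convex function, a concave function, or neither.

concave

h is quadratic, so its Hessian is the constant matrix H = [[-12, 8], [8, -6]].
det(H) = 8, tr(H) = -18.
det(H) > 0 and tr(H) < 0, so H is negative definite everywhere: concave.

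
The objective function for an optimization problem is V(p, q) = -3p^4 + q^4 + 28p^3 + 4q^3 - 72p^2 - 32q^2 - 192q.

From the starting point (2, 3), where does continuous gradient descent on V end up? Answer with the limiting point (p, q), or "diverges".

V is separable, so gradient descent decouples: p follows -∂V/∂p, q follows -∂V/∂q.
∂V/∂p = -12p(p - 4)(p - 3); at p=2 this is -48, so p increases.
∂V/∂q = 4(q - 4)(q + 3)(q + 4); at q=3 this is -168, so q increases.
p converges to its nearest critical value 3 (a local min of the p-part); q converges to 4. The iterate converges to (3, 4).

(3, 4)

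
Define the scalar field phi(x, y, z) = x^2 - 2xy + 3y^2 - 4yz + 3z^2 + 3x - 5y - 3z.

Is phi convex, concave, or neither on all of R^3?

convex

phi is quadratic, so its Hessian is the constant matrix H = [[2, -2, 0], [-2, 6, -4], [0, -4, 6]].
Leading principal minors: 2, 8, 16.
All positive ⇒ H ≻ 0 ⇒ convex.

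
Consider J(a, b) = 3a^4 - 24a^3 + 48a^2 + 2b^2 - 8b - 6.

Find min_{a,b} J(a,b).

-14

J(a,b) separates as P(a) + Q(b) − 6, so its minimum is min P + min Q − 6.
P'(a) = 12a(a - 4)(a - 2) vanishes at a ∈ {0, 2, 4}; Q'(b) = 4b - 8 vanishes at b ∈ {2}.
Local minima of P (where P''>0): P(0)=0, P(4)=0. Local minima of Q: Q(2)=-8.
So the global minimum of J is P(0) + Q(2) − 6 = 0 − 8 − 6 = -14, attained at (0, 2).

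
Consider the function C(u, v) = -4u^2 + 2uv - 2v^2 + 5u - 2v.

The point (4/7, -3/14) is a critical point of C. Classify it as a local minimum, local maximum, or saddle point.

The Hessian of C is constant: H = [[-8, 2], [2, -4]].
det(H) = (-8)·(-4) − 2² = 28.
det(H) > 0 and tr(H) = -12 < 0, so H is negative definite and the point is a local maximum.

local maximum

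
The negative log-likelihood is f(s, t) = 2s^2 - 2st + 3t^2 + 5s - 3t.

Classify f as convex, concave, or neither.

convex

f is quadratic, so its Hessian is the constant matrix H = [[4, -2], [-2, 6]].
det(H) = 20, tr(H) = 10.
det(H) > 0 and tr(H) > 0, so H is positive definite everywhere: convex.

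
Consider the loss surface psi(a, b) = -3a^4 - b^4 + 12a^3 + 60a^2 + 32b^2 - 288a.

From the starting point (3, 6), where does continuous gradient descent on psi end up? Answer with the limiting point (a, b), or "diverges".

psi is separable, so gradient descent decouples: a follows -∂psi/∂a, b follows -∂psi/∂b.
∂psi/∂a = -12(a - 4)(a - 2)(a + 3); at a=3 this is 72, so a decreases.
∂psi/∂b = -4b(b - 4)(b + 4); at b=6 this is -480, so b increases.
The b-coordinate has no critical point in that direction and runs off to infinity.

diverges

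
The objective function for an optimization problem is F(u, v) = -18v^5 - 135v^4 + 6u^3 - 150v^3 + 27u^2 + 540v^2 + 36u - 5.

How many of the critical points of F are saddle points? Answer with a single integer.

4

F separates as a function of u plus a function of v, so ∇F=0 decouples.
∂F/∂u = 18(u + 1)(u + 2) = 0 at u ∈ {-2, -1}; ∂F/∂v = -90v(v - 1)(v + 3)(v + 4) = 0 at v ∈ {-4, -3, 0, 1}.
The Hessian is diagonal: diag(F_uu, F_vv). Second derivatives: F_uu(-2)=-18, F_uu(-1)=18; F_vv(-4)=1800, F_vv(-3)=-1080, F_vv(0)=1080, F_vv(1)=-1800.
Saddle points occur where the two diagonal entries have opposite signs: (-2, -4), (-2, 0), (-1, -3), (-1, 1). Count: 4.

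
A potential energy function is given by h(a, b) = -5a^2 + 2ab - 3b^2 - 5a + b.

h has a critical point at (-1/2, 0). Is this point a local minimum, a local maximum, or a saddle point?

The Hessian of h is constant: H = [[-10, 2], [2, -6]].
det(H) = (-10)·(-6) − 2² = 56.
det(H) > 0 and tr(H) = -16 < 0, so H is negative definite and the point is a local maximum.

local maximum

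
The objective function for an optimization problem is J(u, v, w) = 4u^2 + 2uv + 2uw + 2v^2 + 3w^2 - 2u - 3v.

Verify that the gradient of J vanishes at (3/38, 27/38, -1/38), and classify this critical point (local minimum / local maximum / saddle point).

∇J = (8u + 2v + 2w - 2, 2u + 4v - 3, 2u + 6w); substituting (3/38, 27/38, -1/38) gives ∇J = (0, 0, 0), so (3/38, 27/38, -1/38) is indeed a critical point.
The Hessian is constant: H = [[8, 2, 2], [2, 4, 0], [2, 0, 6]].
Leading principal minors: Δ₁ = 8, Δ₂ = 28, Δ₃ = 152.
All leading minors are positive, so H is positive definite: a local minimum.

local minimum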